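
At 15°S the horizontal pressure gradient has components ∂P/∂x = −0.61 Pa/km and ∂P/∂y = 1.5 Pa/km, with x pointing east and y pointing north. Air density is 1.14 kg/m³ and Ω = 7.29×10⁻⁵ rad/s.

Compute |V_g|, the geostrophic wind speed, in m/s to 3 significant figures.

37.6 m/s

Coriolis parameter at 15°S:
f = 2Ω sin φ = 2 × 7.29×10⁻⁵ × sin 15° = 3.77×10⁻⁵ s⁻¹
In the Southern Hemisphere f is negative: f = −3.77×10⁻⁵ s⁻¹.
Component geostrophic relations (x east, y north):
u_g = −(1/(fρ)) ∂P/∂y,  v_g = (1/(fρ)) ∂P/∂x
u_g = −(1.5×10⁻³)/(−3.77×10⁻⁵ × 1.14) = 34.9 m/s;  v_g = (−0.61×10⁻³)/(−3.77×10⁻⁵ × 1.14) = 14.2 m/s
|V_g| = √(u_g² + v_g²) = 37.6 m/s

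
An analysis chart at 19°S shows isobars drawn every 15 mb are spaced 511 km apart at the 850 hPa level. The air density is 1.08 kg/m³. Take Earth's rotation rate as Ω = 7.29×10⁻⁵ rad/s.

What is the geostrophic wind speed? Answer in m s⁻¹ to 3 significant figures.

57.3 m s⁻¹

Coriolis parameter at 19°S:
f = 2Ω sin φ = 2 × 7.29×10⁻⁵ × sin 19° = 4.75×10⁻⁵ s⁻¹
Pressure gradient: |∂P/∂n| = 1500 Pa / 511000 m = 2.94×10⁻³ Pa/m
Geostrophic balance (pressure-gradient force = Coriolis force):
V_g = (1/(fρ)) |∂P/∂n| = 2.94×10⁻³ / (4.75×10⁻⁵ × 1.08) = 57.3 m/s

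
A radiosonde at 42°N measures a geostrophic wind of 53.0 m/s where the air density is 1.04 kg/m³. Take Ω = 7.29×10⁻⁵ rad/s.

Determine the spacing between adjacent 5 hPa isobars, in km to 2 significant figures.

93 km

Coriolis parameter at 42°N:
f = 2Ω sin φ = 2 × 7.29×10⁻⁵ × sin 42° = 9.76×10⁻⁵ s⁻¹
Geostrophic balance rearranged: |∂P/∂n| = f ρ V_g
|∂P/∂n| = 9.76×10⁻⁵ × 1.04 × 53.0 = 5.38×10⁻³ Pa/m
Isobar spacing: Δn = ΔP/|∂P/∂n| = 500 Pa / 5.38×10⁻³ Pa/m = 92981 m ≈ 93 km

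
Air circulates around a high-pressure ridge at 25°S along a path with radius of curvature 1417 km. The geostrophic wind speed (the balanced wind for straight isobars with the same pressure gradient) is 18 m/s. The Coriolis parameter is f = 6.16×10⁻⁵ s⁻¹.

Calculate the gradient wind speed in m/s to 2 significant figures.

25 m/s

Around a high, pressure-gradient force acts outward with centrifugal, so Coriolis balances both:
fV = (1/ρ)|∂P/∂n| + V²/R  →  V² − fR·V + fR·V_g = 0
With fR = 6.16×10⁻⁵ × 1417×10³ m = 87.3 m/s:
V = [fR − √((fR)² − 4 fR V_g)]/2 = [87.3 − √(87.3² − 4×87.3×18)]/2 = 25.4 m/s
Supergeostrophic (V > V_g = 18 m/s), as expected around a high.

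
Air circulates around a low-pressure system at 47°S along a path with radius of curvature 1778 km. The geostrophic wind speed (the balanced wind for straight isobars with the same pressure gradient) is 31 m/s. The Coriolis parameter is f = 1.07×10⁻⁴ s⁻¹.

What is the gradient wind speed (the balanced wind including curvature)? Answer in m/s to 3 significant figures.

Around a low, centrifugal force acts outward with Coriolis, so pressure-gradient force balances both:
(1/ρ)|∂P/∂n| = fV + V²/R  →  V² + fR·V − fR·V_g = 0
With fR = 1.07×10⁻⁴ × 1778×10³ m = 190 m/s:
V = [−fR + √((fR)² + 4 fR V_g)]/2 = [−190 + √(190² + 4×190×31)]/2 = 27.1 m/s
Subgeostrophic (V < V_g = 31 m/s), as expected around a low.

27.1 m/s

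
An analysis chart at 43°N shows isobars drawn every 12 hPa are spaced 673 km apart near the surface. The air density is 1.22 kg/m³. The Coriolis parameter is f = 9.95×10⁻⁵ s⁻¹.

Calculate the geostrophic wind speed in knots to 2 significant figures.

29 knots

Pressure gradient: |∂P/∂n| = 1200 Pa / 673000 m = 1.78×10⁻³ Pa/m
Geostrophic balance (pressure-gradient force = Coriolis force):
V_g = (1/(fρ)) |∂P/∂n| = 1.78×10⁻³ / (9.95×10⁻⁵ × 1.22) = 14.7 m/s
Converting: 14.7 m/s × 1.944 = 29 knots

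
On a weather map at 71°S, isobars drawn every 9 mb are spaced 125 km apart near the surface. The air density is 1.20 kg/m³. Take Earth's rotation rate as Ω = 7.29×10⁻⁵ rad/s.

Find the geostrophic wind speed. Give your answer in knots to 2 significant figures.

Coriolis parameter at 71°S:
f = 2Ω sin φ = 2 × 7.29×10⁻⁵ × sin 71° = 1.38×10⁻⁴ s⁻¹
Pressure gradient: |∂P/∂n| = 900 Pa / 125000 m = 7.20×10⁻³ Pa/m
Geostrophic balance (pressure-gradient force = Coriolis force):
V_g = (1/(fρ)) |∂P/∂n| = 7.20×10⁻³ / (1.38×10⁻⁴ × 1.20) = 43.5 m/s
Converting: 43.5 m/s × 1.944 = 85 knots

85 knots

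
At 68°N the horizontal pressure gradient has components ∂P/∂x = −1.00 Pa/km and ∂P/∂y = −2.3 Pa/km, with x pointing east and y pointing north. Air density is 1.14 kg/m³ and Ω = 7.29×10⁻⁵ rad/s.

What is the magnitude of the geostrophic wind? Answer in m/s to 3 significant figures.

Coriolis parameter at 68°N:
f = 2Ω sin φ = 2 × 7.29×10⁻⁵ × sin 68° = 1.35×10⁻⁴ s⁻¹
Component geostrophic relations (x east, y north):
u_g = −(1/(fρ)) ∂P/∂y,  v_g = (1/(fρ)) ∂P/∂x
u_g = −(−2.3×10⁻³)/(1.35×10⁻⁴ × 1.14) = 14.9 m/s;  v_g = (−1.00×10⁻³)/(1.35×10⁻⁴ × 1.14) = −6.49 m/s
|V_g| = √(u_g² + v_g²) = 16.3 m/s

16.3 m/s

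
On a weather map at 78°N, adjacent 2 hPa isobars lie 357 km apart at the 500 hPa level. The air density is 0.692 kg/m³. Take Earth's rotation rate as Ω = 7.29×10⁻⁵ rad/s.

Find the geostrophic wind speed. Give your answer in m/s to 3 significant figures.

5.68 m/s

Coriolis parameter at 78°N:
f = 2Ω sin φ = 2 × 7.29×10⁻⁵ × sin 78° = 1.43×10⁻⁴ s⁻¹
Pressure gradient: |∂P/∂n| = 200 Pa / 357000 m = 5.60×10⁻⁴ Pa/m
Geostrophic balance (pressure-gradient force = Coriolis force):
V_g = (1/(fρ)) |∂P/∂n| = 5.60×10⁻⁴ / (1.43×10⁻⁴ × 0.692) = 5.68 m/s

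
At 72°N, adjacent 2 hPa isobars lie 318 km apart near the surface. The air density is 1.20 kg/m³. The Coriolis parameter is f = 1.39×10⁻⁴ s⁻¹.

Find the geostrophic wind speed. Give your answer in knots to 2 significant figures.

Pressure gradient: |∂P/∂n| = 200 Pa / 318000 m = 6.29×10⁻⁴ Pa/m
Geostrophic balance (pressure-gradient force = Coriolis force):
V_g = (1/(fρ)) |∂P/∂n| = 6.29×10⁻⁴ / (1.39×10⁻⁴ × 1.20) = 3.77 m/s
Converting: 3.77 m/s × 1.944 = 7.3 knots

7.3 knots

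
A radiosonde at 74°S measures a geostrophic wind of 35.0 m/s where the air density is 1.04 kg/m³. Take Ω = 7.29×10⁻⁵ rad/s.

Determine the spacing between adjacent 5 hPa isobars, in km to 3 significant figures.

98.0 km

Coriolis parameter at 74°S:
f = 2Ω sin φ = 2 × 7.29×10⁻⁵ × sin 74° = 1.40×10⁻⁴ s⁻¹
Geostrophic balance rearranged: |∂P/∂n| = f ρ V_g
|∂P/∂n| = 1.40×10⁻⁴ × 1.04 × 35.0 = 5.10×10⁻³ Pa/m
Isobar spacing: Δn = ΔP/|∂P/∂n| = 500 Pa / 5.10×10⁻³ Pa/m = 98010 m ≈ 98.0 km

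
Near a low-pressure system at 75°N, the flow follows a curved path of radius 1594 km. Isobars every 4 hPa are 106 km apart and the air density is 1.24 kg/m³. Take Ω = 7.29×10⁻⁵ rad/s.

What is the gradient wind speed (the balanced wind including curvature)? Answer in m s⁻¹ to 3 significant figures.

Coriolis parameter at 75°N:
f = 2Ω sin φ = 2 × 7.29×10⁻⁵ × sin 75° = 1.41×10⁻⁴ s⁻¹
Pressure gradient: |∂P/∂n| = 400 Pa / 106000 m = 3.77×10⁻³ Pa/m
Geostrophic speed: V_g = |∂P/∂n|/(fρ) = 3.77×10⁻³/(1.41×10⁻⁴ × 1.24) = 21.6 m/s
Around a low, centrifugal force acts outward with Coriolis, so pressure-gradient force balances both:
(1/ρ)|∂P/∂n| = fV + V²/R  →  V² + fR·V − fR·V_g = 0
With fR = 1.41×10⁻⁴ × 1594×10³ m = 224 m/s:
V = [−fR + √((fR)² + 4 fR V_g)]/2 = [−224 + √(224² + 4×224×21.6)]/2 = 19.9 m/s
Subgeostrophic (V < V_g = 21.6 m/s), as expected around a low.

19.9 m s⁻¹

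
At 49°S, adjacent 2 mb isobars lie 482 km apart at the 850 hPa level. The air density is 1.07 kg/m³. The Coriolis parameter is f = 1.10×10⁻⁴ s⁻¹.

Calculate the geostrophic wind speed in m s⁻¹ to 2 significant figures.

3.5 m s⁻¹

Pressure gradient: |∂P/∂n| = 200 Pa / 482000 m = 4.15×10⁻⁴ Pa/m
Geostrophic balance (pressure-gradient force = Coriolis force):
V_g = (1/(fρ)) |∂P/∂n| = 4.15×10⁻⁴ / (1.10×10⁻⁴ × 1.07) = 3.53 m/s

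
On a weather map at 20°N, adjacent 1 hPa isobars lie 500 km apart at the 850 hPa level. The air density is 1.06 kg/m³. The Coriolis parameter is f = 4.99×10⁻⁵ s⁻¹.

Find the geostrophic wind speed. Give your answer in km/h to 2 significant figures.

Pressure gradient: |∂P/∂n| = 100 Pa / 500000 m = 2.00×10⁻⁴ Pa/m
Geostrophic balance (pressure-gradient force = Coriolis force):
V_g = (1/(fρ)) |∂P/∂n| = 2.00×10⁻⁴ / (4.99×10⁻⁵ × 1.06) = 3.78 m/s
Converting: 3.78 m/s × 3.6 = 14 km/h

14 km/h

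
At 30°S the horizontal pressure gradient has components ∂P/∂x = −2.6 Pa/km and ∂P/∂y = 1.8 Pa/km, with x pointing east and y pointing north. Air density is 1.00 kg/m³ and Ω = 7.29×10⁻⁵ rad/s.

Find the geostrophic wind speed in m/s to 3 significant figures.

Coriolis parameter at 30°S:
f = 2Ω sin φ = 2 × 7.29×10⁻⁵ × sin 30° = 7.29×10⁻⁵ s⁻¹
In the Southern Hemisphere f is negative: f = −7.29×10⁻⁵ s⁻¹.
Component geostrophic relations (x east, y north):
u_g = −(1/(fρ)) ∂P/∂y,  v_g = (1/(fρ)) ∂P/∂x
u_g = −(1.8×10⁻³)/(−7.29×10⁻⁵ × 1.00) = 24.7 m/s;  v_g = (−2.6×10⁻³)/(−7.29×10⁻⁵ × 1.00) = 35.7 m/s
|V_g| = √(u_g² + v_g²) = 43.4 m/s

43.4 m/s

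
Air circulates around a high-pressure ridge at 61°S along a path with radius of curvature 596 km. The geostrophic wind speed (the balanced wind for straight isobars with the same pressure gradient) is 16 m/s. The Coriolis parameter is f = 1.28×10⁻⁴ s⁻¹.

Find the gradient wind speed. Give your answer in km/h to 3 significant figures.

82.2 km/h

Around a high, pressure-gradient force acts outward with centrifugal, so Coriolis balances both:
fV = (1/ρ)|∂P/∂n| + V²/R  →  V² − fR·V + fR·V_g = 0
With fR = 1.28×10⁻⁴ × 596×10³ m = 76.3 m/s:
V = [fR − √((fR)² − 4 fR V_g)]/2 = [76.3 − √(76.3² − 4×76.3×16)]/2 = 22.8 m/s
Supergeostrophic (V > V_g = 16 m/s), as expected around a high.
Converting: 22.8 m/s × 3.6 = 82.2 km/h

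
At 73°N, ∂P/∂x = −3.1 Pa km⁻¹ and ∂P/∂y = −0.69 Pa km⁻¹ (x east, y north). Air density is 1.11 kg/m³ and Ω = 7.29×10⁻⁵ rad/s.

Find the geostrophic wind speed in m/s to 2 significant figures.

Coriolis parameter at 73°N:
f = 2Ω sin φ = 2 × 7.29×10⁻⁵ × sin 73° = 1.39×10⁻⁴ s⁻¹
Component geostrophic relations (x east, y north):
u_g = −(1/(fρ)) ∂P/∂y,  v_g = (1/(fρ)) ∂P/∂x
u_g = −(−0.69×10⁻³)/(1.39×10⁻⁴ × 1.11) = 4.46 m/s;  v_g = (−3.1×10⁻³)/(1.39×10⁻⁴ × 1.11) = −20.0 m/s
|V_g| = √(u_g² + v_g²) = 20.5 m/s

21 m/s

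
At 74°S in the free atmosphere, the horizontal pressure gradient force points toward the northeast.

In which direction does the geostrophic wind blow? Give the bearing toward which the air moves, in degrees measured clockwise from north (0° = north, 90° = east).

The pressure-gradient force points toward the northeast (bearing 045°).
Geostrophic balance: in the Southern Hemisphere the Coriolis force deflects motion to the left, so the geostrophic wind blows 90° to the left of the pressure-gradient force (low pressure on the right).
Rotating 045° by 90° counterclockwise gives 315° — the wind blows toward the northwest.

315°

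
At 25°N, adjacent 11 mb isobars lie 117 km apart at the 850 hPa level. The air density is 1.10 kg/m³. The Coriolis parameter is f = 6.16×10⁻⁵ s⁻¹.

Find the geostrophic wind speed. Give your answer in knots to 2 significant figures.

270 knots

Pressure gradient: |∂P/∂n| = 1100 Pa / 117000 m = 9.40×10⁻³ Pa/m
Geostrophic balance (pressure-gradient force = Coriolis force):
V_g = (1/(fρ)) |∂P/∂n| = 9.40×10⁻³ / (6.16×10⁻⁵ × 1.10) = 139 m/s
Converting: 139 m/s × 1.944 = 270 knots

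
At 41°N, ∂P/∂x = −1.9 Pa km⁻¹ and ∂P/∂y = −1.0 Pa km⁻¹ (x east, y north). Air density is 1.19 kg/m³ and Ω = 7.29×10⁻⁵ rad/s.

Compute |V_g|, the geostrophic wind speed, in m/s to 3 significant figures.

Coriolis parameter at 41°N:
f = 2Ω sin φ = 2 × 7.29×10⁻⁵ × sin 41° = 9.57×10⁻⁵ s⁻¹
Component geostrophic relations (x east, y north):
u_g = −(1/(fρ)) ∂P/∂y,  v_g = (1/(fρ)) ∂P/∂x
u_g = −(−1.0×10⁻³)/(9.57×10⁻⁵ × 1.19) = 8.79 m/s;  v_g = (−1.9×10⁻³)/(9.57×10⁻⁵ × 1.19) = −16.7 m/s
|V_g| = √(u_g² + v_g²) = 18.9 m/s

18.9 m/s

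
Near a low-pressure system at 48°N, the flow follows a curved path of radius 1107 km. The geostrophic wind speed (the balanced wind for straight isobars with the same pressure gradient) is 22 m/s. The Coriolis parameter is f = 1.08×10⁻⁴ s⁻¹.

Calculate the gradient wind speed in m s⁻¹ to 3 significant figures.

19.0 m s⁻¹

Around a low, centrifugal force acts outward with Coriolis, so pressure-gradient force balances both:
(1/ρ)|∂P/∂n| = fV + V²/R  →  V² + fR·V − fR·V_g = 0
With fR = 1.08×10⁻⁴ × 1107×10³ m = 120 m/s:
V = [−fR + √((fR)² + 4 fR V_g)]/2 = [−120 + √(120² + 4×120×22)]/2 = 19 m/s
Subgeostrophic (V < V_g = 22 m/s), as expected around a low.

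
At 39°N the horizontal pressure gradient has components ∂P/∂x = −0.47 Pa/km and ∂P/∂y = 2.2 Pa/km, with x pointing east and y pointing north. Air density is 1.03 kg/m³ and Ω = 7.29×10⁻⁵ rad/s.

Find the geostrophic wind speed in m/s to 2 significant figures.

24 m/s

Coriolis parameter at 39°N:
f = 2Ω sin φ = 2 × 7.29×10⁻⁵ × sin 39° = 9.18×10⁻⁵ s⁻¹
Component geostrophic relations (x east, y north):
u_g = −(1/(fρ)) ∂P/∂y,  v_g = (1/(fρ)) ∂P/∂x
u_g = −(2.2×10⁻³)/(9.18×10⁻⁵ × 1.03) = −23.3 m/s;  v_g = (−0.47×10⁻³)/(9.18×10⁻⁵ × 1.03) = −4.97 m/s
|V_g| = √(u_g² + v_g²) = 23.8 m/s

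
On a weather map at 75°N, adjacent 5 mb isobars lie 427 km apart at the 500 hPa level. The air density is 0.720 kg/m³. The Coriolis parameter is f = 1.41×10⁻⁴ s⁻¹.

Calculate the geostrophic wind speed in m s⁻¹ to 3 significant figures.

Pressure gradient: |∂P/∂n| = 500 Pa / 427000 m = 1.17×10⁻³ Pa/m
Geostrophic balance (pressure-gradient force = Coriolis force):
V_g = (1/(fρ)) |∂P/∂n| = 1.17×10⁻³ / (1.41×10⁻⁴ × 0.720) = 11.5 m/s

11.5 m s⁻¹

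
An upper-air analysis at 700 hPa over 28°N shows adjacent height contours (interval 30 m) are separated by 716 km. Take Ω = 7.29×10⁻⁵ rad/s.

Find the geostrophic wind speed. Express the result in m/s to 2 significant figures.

6.0 m/s

Coriolis parameter at 28°N:
f = 2Ω sin φ = 2 × 7.29×10⁻⁵ × sin 28° = 6.84×10⁻⁵ s⁻¹
Height gradient: |∂Z/∂n| = 30 m / 716000 m = 4.19×10⁻⁵
On a pressure surface, geostrophic balance gives V_g = (g/f)|∂Z/∂n|:
V_g = 9.81 × 4.19×10⁻⁵ / 6.84×10⁻⁵ = 6.00 m/s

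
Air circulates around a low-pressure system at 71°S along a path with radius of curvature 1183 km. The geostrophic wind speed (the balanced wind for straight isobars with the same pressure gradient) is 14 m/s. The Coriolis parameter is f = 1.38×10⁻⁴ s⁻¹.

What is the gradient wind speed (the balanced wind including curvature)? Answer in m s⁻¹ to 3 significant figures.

Around a low, centrifugal force acts outward with Coriolis, so pressure-gradient force balances both:
(1/ρ)|∂P/∂n| = fV + V²/R  →  V² + fR·V − fR·V_g = 0
With fR = 1.38×10⁻⁴ × 1183×10³ m = 163 m/s:
V = [−fR + √((fR)² + 4 fR V_g)]/2 = [−163 + √(163² + 4×163×14)]/2 = 13 m/s
Subgeostrophic (V < V_g = 14 m/s), as expected around a low.

13.0 m s⁻¹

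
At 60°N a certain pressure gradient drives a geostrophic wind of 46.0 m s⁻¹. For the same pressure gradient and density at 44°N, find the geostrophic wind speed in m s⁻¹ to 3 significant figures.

With the same pressure gradient and density, V_g ∝ 1/f ∝ 1/sin φ.
V₂ = V₁ · sin φ₁ / sin φ₂ = 46.0 × sin 60° / sin 44°
V₂ = 46.0 × 0.8660/0.6947 = 57.3 m s⁻¹

57.3 m s⁻¹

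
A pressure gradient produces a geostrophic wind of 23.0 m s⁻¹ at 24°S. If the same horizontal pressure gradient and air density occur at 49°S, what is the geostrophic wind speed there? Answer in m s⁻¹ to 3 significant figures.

With the same pressure gradient and density, V_g ∝ 1/f ∝ 1/sin φ.
V₂ = V₁ · sin φ₁ / sin φ₂ = 23.0 × sin 24° / sin 49°
V₂ = 23.0 × 0.4067/0.7547 = 12.4 m s⁻¹

12.4 m s⁻¹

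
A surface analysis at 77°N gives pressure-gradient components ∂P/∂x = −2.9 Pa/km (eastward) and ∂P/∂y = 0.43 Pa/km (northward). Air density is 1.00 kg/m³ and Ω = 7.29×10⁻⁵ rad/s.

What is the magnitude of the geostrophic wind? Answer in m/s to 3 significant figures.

20.6 m/s

Coriolis parameter at 77°N:
f = 2Ω sin φ = 2 × 7.29×10⁻⁵ × sin 77° = 1.42×10⁻⁴ s⁻¹
Component geostrophic relations (x east, y north):
u_g = −(1/(fρ)) ∂P/∂y,  v_g = (1/(fρ)) ∂P/∂x
u_g = −(0.43×10⁻³)/(1.42×10⁻⁴ × 1.00) = −3.03 m/s;  v_g = (−2.9×10⁻³)/(1.42×10⁻⁴ × 1.00) = −20.4 m/s
|V_g| = √(u_g² + v_g²) = 20.6 m/s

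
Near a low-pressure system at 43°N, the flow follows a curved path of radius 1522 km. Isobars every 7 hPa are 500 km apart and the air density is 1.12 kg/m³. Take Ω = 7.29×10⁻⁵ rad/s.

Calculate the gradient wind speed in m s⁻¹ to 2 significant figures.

Coriolis parameter at 43°N:
f = 2Ω sin φ = 2 × 7.29×10⁻⁵ × sin 43° = 9.94×10⁻⁵ s⁻¹
Pressure gradient: |∂P/∂n| = 700 Pa / 500000 m = 1.40×10⁻³ Pa/m
Geostrophic speed: V_g = |∂P/∂n|/(fρ) = 1.40×10⁻³/(9.94×10⁻⁵ × 1.12) = 12.6 m/s
Around a low, centrifugal force acts outward with Coriolis, so pressure-gradient force balances both:
(1/ρ)|∂P/∂n| = fV + V²/R  →  V² + fR·V − fR·V_g = 0
With fR = 9.94×10⁻⁵ × 1522×10³ m = 151 m/s:
V = [−fR + √((fR)² + 4 fR V_g)]/2 = [−151 + √(151² + 4×151×12.6)]/2 = 11.7 m/s
Subgeostrophic (V < V_g = 12.6 m/s), as expected around a low.

12 m s⁻¹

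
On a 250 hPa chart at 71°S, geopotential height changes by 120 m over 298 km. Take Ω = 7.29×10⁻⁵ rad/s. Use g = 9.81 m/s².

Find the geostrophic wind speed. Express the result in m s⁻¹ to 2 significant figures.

Coriolis parameter at 71°S:
f = 2Ω sin φ = 2 × 7.29×10⁻⁵ × sin 71° = 1.38×10⁻⁴ s⁻¹
Height gradient: |∂Z/∂n| = 120 m / 298000 m = 4.03×10⁻⁴
On a pressure surface, geostrophic balance gives V_g = (g/f)|∂Z/∂n|:
V_g = 9.81 × 4.03×10⁻⁴ / 1.38×10⁻⁴ = 28.7 m/s

29 m s⁻¹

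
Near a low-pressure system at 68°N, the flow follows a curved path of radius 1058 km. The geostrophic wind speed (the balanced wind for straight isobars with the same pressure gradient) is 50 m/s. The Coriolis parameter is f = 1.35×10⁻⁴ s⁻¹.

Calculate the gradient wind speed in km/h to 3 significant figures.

141 km/h

Around a low, centrifugal force acts outward with Coriolis, so pressure-gradient force balances both:
(1/ρ)|∂P/∂n| = fV + V²/R  →  V² + fR·V − fR·V_g = 0
With fR = 1.35×10⁻⁴ × 1058×10³ m = 143 m/s:
V = [−fR + √((fR)² + 4 fR V_g)]/2 = [−143 + √(143² + 4×143×50)]/2 = 39.2 m/s
Subgeostrophic (V < V_g = 50 m/s), as expected around a low.
Converting: 39.2 m/s × 3.6 = 141 km/h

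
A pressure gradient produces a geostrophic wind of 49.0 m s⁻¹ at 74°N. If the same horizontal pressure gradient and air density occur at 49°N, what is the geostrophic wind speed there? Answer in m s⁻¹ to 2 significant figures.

62 m s⁻¹

With the same pressure gradient and density, V_g ∝ 1/f ∝ 1/sin φ.
V₂ = V₁ · sin φ₁ / sin φ₂ = 49.0 × sin 74° / sin 49°
V₂ = 49.0 × 0.9613/0.7547 = 62 m s⁻¹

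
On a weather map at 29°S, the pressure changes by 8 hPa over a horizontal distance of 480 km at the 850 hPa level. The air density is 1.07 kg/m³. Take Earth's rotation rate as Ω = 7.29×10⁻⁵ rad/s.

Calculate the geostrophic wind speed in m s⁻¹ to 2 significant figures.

Coriolis parameter at 29°S:
f = 2Ω sin φ = 2 × 7.29×10⁻⁵ × sin 29° = 7.07×10⁻⁵ s⁻¹
Pressure gradient: |∂P/∂n| = 800 Pa / 480000 m = 1.67×10⁻³ Pa/m
Geostrophic balance (pressure-gradient force = Coriolis force):
V_g = (1/(fρ)) |∂P/∂n| = 1.67×10⁻³ / (7.07×10⁻⁵ × 1.07) = 22.0 m/s

22 m s⁻¹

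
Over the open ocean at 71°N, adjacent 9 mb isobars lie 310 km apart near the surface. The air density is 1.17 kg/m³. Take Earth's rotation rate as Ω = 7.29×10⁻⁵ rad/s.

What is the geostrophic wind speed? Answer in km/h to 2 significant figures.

65 km/h

Coriolis parameter at 71°N:
f = 2Ω sin φ = 2 × 7.29×10⁻⁵ × sin 71° = 1.38×10⁻⁴ s⁻¹
Pressure gradient: |∂P/∂n| = 900 Pa / 310000 m = 2.90×10⁻³ Pa/m
Geostrophic balance (pressure-gradient force = Coriolis force):
V_g = (1/(fρ)) |∂P/∂n| = 2.90×10⁻³ / (1.38×10⁻⁴ × 1.17) = 18.0 m/s
Converting: 18.0 m/s × 3.6 = 65 km/h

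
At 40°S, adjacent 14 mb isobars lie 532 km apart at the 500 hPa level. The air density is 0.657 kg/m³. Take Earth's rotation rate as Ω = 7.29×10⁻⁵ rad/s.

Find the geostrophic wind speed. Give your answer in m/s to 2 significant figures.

Coriolis parameter at 40°S:
f = 2Ω sin φ = 2 × 7.29×10⁻⁵ × sin 40° = 9.37×10⁻⁵ s⁻¹
Pressure gradient: |∂P/∂n| = 1400 Pa / 532000 m = 2.63×10⁻³ Pa/m
Geostrophic balance (pressure-gradient force = Coriolis force):
V_g = (1/(fρ)) |∂P/∂n| = 2.63×10⁻³ / (9.37×10⁻⁵ × 0.657) = 42.7 m/s

43 m/s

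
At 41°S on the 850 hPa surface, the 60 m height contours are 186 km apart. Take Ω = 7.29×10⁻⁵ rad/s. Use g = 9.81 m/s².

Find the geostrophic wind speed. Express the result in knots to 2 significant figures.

Coriolis parameter at 41°S:
f = 2Ω sin φ = 2 × 7.29×10⁻⁵ × sin 41° = 9.57×10⁻⁵ s⁻¹
Height gradient: |∂Z/∂n| = 60 m / 186000 m = 3.23×10⁻⁴
On a pressure surface, geostrophic balance gives V_g = (g/f)|∂Z/∂n|:
V_g = 9.81 × 3.23×10⁻⁴ / 9.57×10⁻⁵ = 33.1 m/s
Converting: 33.1 m/s × 1.944 = 64 knots

64 knots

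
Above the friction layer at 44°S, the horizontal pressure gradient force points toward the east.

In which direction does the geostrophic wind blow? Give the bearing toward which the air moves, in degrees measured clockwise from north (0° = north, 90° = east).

000°

The pressure-gradient force points toward the east (bearing 090°).
Geostrophic balance: in the Southern Hemisphere the Coriolis force deflects motion to the left, so the geostrophic wind blows 90° to the left of the pressure-gradient force (low pressure on the right).
Rotating 090° by 90° counterclockwise gives 000° — the wind blows toward the north.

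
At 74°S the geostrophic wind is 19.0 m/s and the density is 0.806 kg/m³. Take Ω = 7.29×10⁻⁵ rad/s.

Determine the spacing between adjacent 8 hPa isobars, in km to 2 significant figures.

Coriolis parameter at 74°S:
f = 2Ω sin φ = 2 × 7.29×10⁻⁵ × sin 74° = 1.40×10⁻⁴ s⁻¹
Geostrophic balance rearranged: |∂P/∂n| = f ρ V_g
|∂P/∂n| = 1.40×10⁻⁴ × 0.806 × 19.0 = 2.15×10⁻³ Pa/m
Isobar spacing: Δn = ΔP/|∂P/∂n| = 800 Pa / 2.15×10⁻³ Pa/m = 372737 m ≈ 370 km

370 km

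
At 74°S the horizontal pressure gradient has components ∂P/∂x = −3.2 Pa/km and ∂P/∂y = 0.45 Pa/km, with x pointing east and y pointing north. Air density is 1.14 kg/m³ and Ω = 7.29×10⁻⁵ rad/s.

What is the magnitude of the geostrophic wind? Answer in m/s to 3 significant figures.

20.2 m/s

Coriolis parameter at 74°S:
f = 2Ω sin φ = 2 × 7.29×10⁻⁵ × sin 74° = 1.40×10⁻⁴ s⁻¹
In the Southern Hemisphere f is negative: f = −1.40×10⁻⁴ s⁻¹.
Component geostrophic relations (x east, y north):
u_g = −(1/(fρ)) ∂P/∂y,  v_g = (1/(fρ)) ∂P/∂x
u_g = −(0.45×10⁻³)/(−1.40×10⁻⁴ × 1.14) = 2.82 m/s;  v_g = (−3.2×10⁻³)/(−1.40×10⁻⁴ × 1.14) = 20.0 m/s
|V_g| = √(u_g² + v_g²) = 20.2 m/s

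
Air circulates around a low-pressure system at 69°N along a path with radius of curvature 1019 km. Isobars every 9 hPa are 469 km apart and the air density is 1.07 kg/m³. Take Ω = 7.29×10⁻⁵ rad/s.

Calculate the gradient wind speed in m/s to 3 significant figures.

12.1 m/s

Coriolis parameter at 69°N:
f = 2Ω sin φ = 2 × 7.29×10⁻⁵ × sin 69° = 1.36×10⁻⁴ s⁻¹
Pressure gradient: |∂P/∂n| = 900 Pa / 469000 m = 1.92×10⁻³ Pa/m
Geostrophic speed: V_g = |∂P/∂n|/(fρ) = 1.92×10⁻³/(1.36×10⁻⁴ × 1.07) = 13.2 m/s
Around a low, centrifugal force acts outward with Coriolis, so pressure-gradient force balances both:
(1/ρ)|∂P/∂n| = fV + V²/R  →  V² + fR·V − fR·V_g = 0
With fR = 1.36×10⁻⁴ × 1019×10³ m = 139 m/s:
V = [−fR + √((fR)² + 4 fR V_g)]/2 = [−139 + √(139² + 4×139×13.2)]/2 = 12.1 m/s
Subgeostrophic (V < V_g = 13.2 m/s), as expected around a low.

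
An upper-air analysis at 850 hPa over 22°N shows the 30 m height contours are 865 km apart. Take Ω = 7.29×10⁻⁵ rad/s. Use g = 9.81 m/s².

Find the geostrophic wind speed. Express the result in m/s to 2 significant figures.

Coriolis parameter at 22°N:
f = 2Ω sin φ = 2 × 7.29×10⁻⁵ × sin 22° = 5.46×10⁻⁵ s⁻¹
Height gradient: |∂Z/∂n| = 30 m / 865000 m = 3.47×10⁻⁵
On a pressure surface, geostrophic balance gives V_g = (g/f)|∂Z/∂n|:
V_g = 9.81 × 3.47×10⁻⁵ / 5.46×10⁻⁵ = 6.23 m/s

6.2 m/s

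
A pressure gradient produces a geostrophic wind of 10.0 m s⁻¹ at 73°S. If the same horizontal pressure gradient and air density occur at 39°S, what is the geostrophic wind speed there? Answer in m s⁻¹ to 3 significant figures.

15.2 m s⁻¹

With the same pressure gradient and density, V_g ∝ 1/f ∝ 1/sin φ.
V₂ = V₁ · sin φ₁ / sin φ₂ = 10.0 × sin 73° / sin 39°
V₂ = 10.0 × 0.9563/0.6293 = 15.2 m s⁻¹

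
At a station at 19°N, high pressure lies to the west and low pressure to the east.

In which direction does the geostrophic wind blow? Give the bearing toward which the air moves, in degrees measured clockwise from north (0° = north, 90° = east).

The pressure-gradient force points toward the east (bearing 090°).
Geostrophic balance: in the Northern Hemisphere the Coriolis force deflects motion to the right, so the geostrophic wind blows 90° to the right of the pressure-gradient force (low pressure on the left).
Rotating 090° by 90° clockwise gives 180° — the wind blows toward the south.

180°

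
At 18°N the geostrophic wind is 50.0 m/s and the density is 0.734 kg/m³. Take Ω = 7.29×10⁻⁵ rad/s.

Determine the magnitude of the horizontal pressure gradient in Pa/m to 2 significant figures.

1.7×10⁻³ Pa/m

Coriolis parameter at 18°N:
f = 2Ω sin φ = 2 × 7.29×10⁻⁵ × sin 18° = 4.51×10⁻⁵ s⁻¹
Geostrophic balance rearranged: |∂P/∂n| = f ρ V_g
|∂P/∂n| = 4.51×10⁻⁵ × 0.734 × 50.0 = 1.65×10⁻³ Pa/m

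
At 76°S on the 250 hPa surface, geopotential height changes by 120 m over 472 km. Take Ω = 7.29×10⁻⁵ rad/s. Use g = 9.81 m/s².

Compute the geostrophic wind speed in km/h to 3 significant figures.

63.5 km/h

Coriolis parameter at 76°S:
f = 2Ω sin φ = 2 × 7.29×10⁻⁵ × sin 76° = 1.41×10⁻⁴ s⁻¹
Height gradient: |∂Z/∂n| = 120 m / 472000 m = 2.54×10⁻⁴
On a pressure surface, geostrophic balance gives V_g = (g/f)|∂Z/∂n|:
V_g = 9.81 × 2.54×10⁻⁴ / 1.41×10⁻⁴ = 17.6 m/s
Converting: 17.6 m/s × 3.6 = 63.5 km/h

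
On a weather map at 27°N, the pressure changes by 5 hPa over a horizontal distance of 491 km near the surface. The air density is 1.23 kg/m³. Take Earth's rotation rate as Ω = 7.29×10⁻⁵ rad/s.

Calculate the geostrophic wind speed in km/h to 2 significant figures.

Coriolis parameter at 27°N:
f = 2Ω sin φ = 2 × 7.29×10⁻⁵ × sin 27° = 6.62×10⁻⁵ s⁻¹
Pressure gradient: |∂P/∂n| = 500 Pa / 491000 m = 1.02×10⁻³ Pa/m
Geostrophic balance (pressure-gradient force = Coriolis force):
V_g = (1/(fρ)) |∂P/∂n| = 1.02×10⁻³ / (6.62×10⁻⁵ × 1.23) = 12.5 m/s
Converting: 12.5 m/s × 3.6 = 45 km/h

45 km/h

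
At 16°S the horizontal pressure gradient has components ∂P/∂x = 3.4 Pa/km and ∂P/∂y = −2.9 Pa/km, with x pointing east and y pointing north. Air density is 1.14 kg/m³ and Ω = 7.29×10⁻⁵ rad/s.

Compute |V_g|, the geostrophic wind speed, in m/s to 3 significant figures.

97.5 m/s

Coriolis parameter at 16°S:
f = 2Ω sin φ = 2 × 7.29×10⁻⁵ × sin 16° = 4.02×10⁻⁵ s⁻¹
In the Southern Hemisphere f is negative: f = −4.02×10⁻⁵ s⁻¹.
Component geostrophic relations (x east, y north):
u_g = −(1/(fρ)) ∂P/∂y,  v_g = (1/(fρ)) ∂P/∂x
u_g = −(−2.9×10⁻³)/(−4.02×10⁻⁵ × 1.14) = −63.3 m/s;  v_g = (3.4×10⁻³)/(−4.02×10⁻⁵ × 1.14) = −74.2 m/s
|V_g| = √(u_g² + v_g²) = 97.5 m/s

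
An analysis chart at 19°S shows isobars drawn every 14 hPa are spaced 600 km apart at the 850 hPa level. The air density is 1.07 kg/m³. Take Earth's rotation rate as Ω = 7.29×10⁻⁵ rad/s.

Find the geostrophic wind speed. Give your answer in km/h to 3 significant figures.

Coriolis parameter at 19°S:
f = 2Ω sin φ = 2 × 7.29×10⁻⁵ × sin 19° = 4.75×10⁻⁵ s⁻¹
Pressure gradient: |∂P/∂n| = 1400 Pa / 600000 m = 2.33×10⁻³ Pa/m
Geostrophic balance (pressure-gradient force = Coriolis force):
V_g = (1/(fρ)) |∂P/∂n| = 2.33×10⁻³ / (4.75×10⁻⁵ × 1.07) = 45.9 m/s
Converting: 45.9 m/s × 3.6 = 165 km/h

165 km/h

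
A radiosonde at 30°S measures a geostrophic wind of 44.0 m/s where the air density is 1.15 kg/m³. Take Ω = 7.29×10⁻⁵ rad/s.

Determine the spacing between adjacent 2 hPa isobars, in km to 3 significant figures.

Coriolis parameter at 30°S:
f = 2Ω sin φ = 2 × 7.29×10⁻⁵ × sin 30° = 7.29×10⁻⁵ s⁻¹
Geostrophic balance rearranged: |∂P/∂n| = f ρ V_g
|∂P/∂n| = 7.29×10⁻⁵ × 1.15 × 44.0 = 3.69×10⁻³ Pa/m
Isobar spacing: Δn = ΔP/|∂P/∂n| = 200 Pa / 3.69×10⁻³ Pa/m = 54219 m ≈ 54.2 km

54.2 km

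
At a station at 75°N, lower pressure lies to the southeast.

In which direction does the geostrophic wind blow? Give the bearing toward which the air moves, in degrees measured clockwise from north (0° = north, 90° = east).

225°

The pressure-gradient force points toward the southeast (bearing 135°).
Geostrophic balance: in the Northern Hemisphere the Coriolis force deflects motion to the right, so the geostrophic wind blows 90° to the right of the pressure-gradient force (low pressure on the left).
Rotating 135° by 90° clockwise gives 225° — the wind blows toward the southwest.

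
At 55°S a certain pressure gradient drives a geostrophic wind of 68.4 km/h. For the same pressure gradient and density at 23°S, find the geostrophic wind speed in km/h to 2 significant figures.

140 km/h

With the same pressure gradient and density, V_g ∝ 1/f ∝ 1/sin φ.
V₂ = V₁ · sin φ₁ / sin φ₂ = 68.4 × sin 55° / sin 23°
V₂ = 68.4 × 0.8192/0.3907 = 140 km/h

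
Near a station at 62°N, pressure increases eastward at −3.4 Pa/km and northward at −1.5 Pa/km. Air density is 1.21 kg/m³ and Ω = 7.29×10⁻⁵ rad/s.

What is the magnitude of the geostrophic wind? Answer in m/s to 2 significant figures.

Coriolis parameter at 62°N:
f = 2Ω sin φ = 2 × 7.29×10⁻⁵ × sin 62° = 1.29×10⁻⁴ s⁻¹
Component geostrophic relations (x east, y north):
u_g = −(1/(fρ)) ∂P/∂y,  v_g = (1/(fρ)) ∂P/∂x
u_g = −(−1.5×10⁻³)/(1.29×10⁻⁴ × 1.21) = 9.63 m/s;  v_g = (−3.4×10⁻³)/(1.29×10⁻⁴ × 1.21) = −21.8 m/s
|V_g| = √(u_g² + v_g²) = 23.9 m/s

24 m/s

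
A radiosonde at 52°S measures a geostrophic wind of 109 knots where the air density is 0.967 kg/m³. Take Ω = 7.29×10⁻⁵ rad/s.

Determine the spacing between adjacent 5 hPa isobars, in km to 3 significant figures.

80.3 km

Coriolis parameter at 52°S:
f = 2Ω sin φ = 2 × 7.29×10⁻⁵ × sin 52° = 1.15×10⁻⁴ s⁻¹
Wind speed in SI: 109 knots = 56.1 m/s
Geostrophic balance rearranged: |∂P/∂n| = f ρ V_g
|∂P/∂n| = 1.15×10⁻⁴ × 0.967 × 56.1 = 6.23×10⁻³ Pa/m
Isobar spacing: Δn = ΔP/|∂P/∂n| = 500 Pa / 6.23×10⁻³ Pa/m = 80258 m ≈ 80.3 km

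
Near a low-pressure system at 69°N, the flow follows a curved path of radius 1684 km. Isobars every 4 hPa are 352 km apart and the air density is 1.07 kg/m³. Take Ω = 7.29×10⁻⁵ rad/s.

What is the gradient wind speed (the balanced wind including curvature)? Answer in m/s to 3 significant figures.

7.55 m/s

Coriolis parameter at 69°N:
f = 2Ω sin φ = 2 × 7.29×10⁻⁵ × sin 69° = 1.36×10⁻⁴ s⁻¹
Pressure gradient: |∂P/∂n| = 400 Pa / 352000 m = 1.14×10⁻³ Pa/m
Geostrophic speed: V_g = |∂P/∂n|/(fρ) = 1.14×10⁻³/(1.36×10⁻⁴ × 1.07) = 7.80 m/s
Around a low, centrifugal force acts outward with Coriolis, so pressure-gradient force balances both:
(1/ρ)|∂P/∂n| = fV + V²/R  →  V² + fR·V − fR·V_g = 0
With fR = 1.36×10⁻⁴ × 1684×10³ m = 229 m/s:
V = [−fR + √((fR)² + 4 fR V_g)]/2 = [−229 + √(229² + 4×229×7.8)]/2 = 7.55 m/s
Subgeostrophic (V < V_g = 7.8 m/s), as expected around a low.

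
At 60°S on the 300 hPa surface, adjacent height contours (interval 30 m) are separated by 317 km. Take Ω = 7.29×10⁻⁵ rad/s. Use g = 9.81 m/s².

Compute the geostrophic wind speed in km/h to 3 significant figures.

Coriolis parameter at 60°S:
f = 2Ω sin φ = 2 × 7.29×10⁻⁵ × sin 60° = 1.26×10⁻⁴ s⁻¹
Height gradient: |∂Z/∂n| = 30 m / 317000 m = 9.46×10⁻⁵
On a pressure surface, geostrophic balance gives V_g = (g/f)|∂Z/∂n|:
V_g = 9.81 × 9.46×10⁻⁵ / 1.26×10⁻⁴ = 7.35 m/s
Converting: 7.35 m/s × 3.6 = 26.5 km/h

26.5 km/h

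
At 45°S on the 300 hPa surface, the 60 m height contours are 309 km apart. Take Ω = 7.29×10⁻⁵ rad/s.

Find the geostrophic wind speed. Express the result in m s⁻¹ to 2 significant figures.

Coriolis parameter at 45°S:
f = 2Ω sin φ = 2 × 7.29×10⁻⁵ × sin 45° = 1.03×10⁻⁴ s⁻¹
Height gradient: |∂Z/∂n| = 60 m / 309000 m = 1.94×10⁻⁴
On a pressure surface, geostrophic balance gives V_g = (g/f)|∂Z/∂n|:
V_g = 9.81 × 1.94×10⁻⁴ / 1.03×10⁻⁴ = 18.5 m/s

18 m s⁻¹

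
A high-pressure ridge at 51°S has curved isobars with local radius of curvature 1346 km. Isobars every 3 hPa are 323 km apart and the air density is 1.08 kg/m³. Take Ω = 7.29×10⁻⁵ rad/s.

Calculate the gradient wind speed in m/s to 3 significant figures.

Coriolis parameter at 51°S:
f = 2Ω sin φ = 2 × 7.29×10⁻⁵ × sin 51° = 1.13×10⁻⁴ s⁻¹
Pressure gradient: |∂P/∂n| = 300 Pa / 323000 m = 9.29×10⁻⁴ Pa/m
Geostrophic speed: V_g = |∂P/∂n|/(fρ) = 9.29×10⁻⁴/(1.13×10⁻⁴ × 1.08) = 7.59 m/s
Around a high, pressure-gradient force acts outward with centrifugal, so Coriolis balances both:
fV = (1/ρ)|∂P/∂n| + V²/R  →  V² − fR·V + fR·V_g = 0
With fR = 1.13×10⁻⁴ × 1346×10³ m = 153 m/s:
V = [fR − √((fR)² − 4 fR V_g)]/2 = [153 − √(153² − 4×153×7.59)]/2 = 8.01 m/s
Supergeostrophic (V > V_g = 7.59 m/s), as expected around a high.

8.01 m/s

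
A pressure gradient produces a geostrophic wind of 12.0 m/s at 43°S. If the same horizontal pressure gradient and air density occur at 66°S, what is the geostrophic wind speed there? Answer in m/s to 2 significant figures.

9.0 m/s

With the same pressure gradient and density, V_g ∝ 1/f ∝ 1/sin φ.
V₂ = V₁ · sin φ₁ / sin φ₂ = 12.0 × sin 43° / sin 66°
V₂ = 12.0 × 0.6820/0.9135 = 9.0 m/s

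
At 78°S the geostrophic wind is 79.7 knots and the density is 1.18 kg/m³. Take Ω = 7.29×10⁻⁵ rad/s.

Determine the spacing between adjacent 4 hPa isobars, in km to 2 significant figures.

Coriolis parameter at 78°S:
f = 2Ω sin φ = 2 × 7.29×10⁻⁵ × sin 78° = 1.43×10⁻⁴ s⁻¹
Wind speed in SI: 79.7 knots = 41.0 m/s
Geostrophic balance rearranged: |∂P/∂n| = f ρ V_g
|∂P/∂n| = 1.43×10⁻⁴ × 1.18 × 41.0 = 6.90×10⁻³ Pa/m
Isobar spacing: Δn = ΔP/|∂P/∂n| = 400 Pa / 6.90×10⁻³ Pa/m = 57972 m ≈ 58 km

58 km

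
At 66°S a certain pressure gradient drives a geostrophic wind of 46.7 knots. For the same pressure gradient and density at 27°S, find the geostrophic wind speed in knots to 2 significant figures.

94 knots

With the same pressure gradient and density, V_g ∝ 1/f ∝ 1/sin φ.
V₂ = V₁ · sin φ₁ / sin φ₂ = 46.7 × sin 66° / sin 27°
V₂ = 46.7 × 0.9135/0.4540 = 94 knots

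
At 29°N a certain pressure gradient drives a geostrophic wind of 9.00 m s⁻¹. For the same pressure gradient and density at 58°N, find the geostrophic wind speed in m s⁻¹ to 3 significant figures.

5.15 m s⁻¹

With the same pressure gradient and density, V_g ∝ 1/f ∝ 1/sin φ.
V₂ = V₁ · sin φ₁ / sin φ₂ = 9.00 × sin 29° / sin 58°
V₂ = 9.00 × 0.4848/0.8480 = 5.15 m s⁻¹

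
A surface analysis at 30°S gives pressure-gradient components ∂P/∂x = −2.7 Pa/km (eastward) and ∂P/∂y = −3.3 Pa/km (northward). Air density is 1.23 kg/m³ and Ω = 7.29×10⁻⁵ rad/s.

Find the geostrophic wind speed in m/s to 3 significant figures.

Coriolis parameter at 30°S:
f = 2Ω sin φ = 2 × 7.29×10⁻⁵ × sin 30° = 7.29×10⁻⁵ s⁻¹
In the Southern Hemisphere f is negative: f = −7.29×10⁻⁵ s⁻¹.
Component geostrophic relations (x east, y north):
u_g = −(1/(fρ)) ∂P/∂y,  v_g = (1/(fρ)) ∂P/∂x
u_g = −(−3.3×10⁻³)/(−7.29×10⁻⁵ × 1.23) = −36.8 m/s;  v_g = (−2.7×10⁻³)/(−7.29×10⁻⁵ × 1.23) = 30.1 m/s
|V_g| = √(u_g² + v_g²) = 47.6 m/s

47.6 m/s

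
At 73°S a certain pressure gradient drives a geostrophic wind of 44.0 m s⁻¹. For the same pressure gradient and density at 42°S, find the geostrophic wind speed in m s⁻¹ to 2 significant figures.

With the same pressure gradient and density, V_g ∝ 1/f ∝ 1/sin φ.
V₂ = V₁ · sin φ₁ / sin φ₂ = 44.0 × sin 73° / sin 42°
V₂ = 44.0 × 0.9563/0.6691 = 63 m s⁻¹

63 m s⁻¹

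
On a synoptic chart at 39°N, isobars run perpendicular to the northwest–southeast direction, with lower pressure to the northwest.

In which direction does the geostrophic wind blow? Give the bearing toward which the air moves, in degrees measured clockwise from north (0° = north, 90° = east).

The pressure-gradient force points toward the northwest (bearing 315°).
Geostrophic balance: in the Northern Hemisphere the Coriolis force deflects motion to the right, so the geostrophic wind blows 90° to the right of the pressure-gradient force (low pressure on the left).
Rotating 315° by 90° clockwise gives 045° — the wind blows toward the northeast.

045°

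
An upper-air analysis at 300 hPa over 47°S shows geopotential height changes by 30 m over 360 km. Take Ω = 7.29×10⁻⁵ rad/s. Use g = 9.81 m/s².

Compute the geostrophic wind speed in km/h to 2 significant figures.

Coriolis parameter at 47°S:
f = 2Ω sin φ = 2 × 7.29×10⁻⁵ × sin 47° = 1.07×10⁻⁴ s⁻¹
Height gradient: |∂Z/∂n| = 30 m / 360000 m = 8.33×10⁻⁵
On a pressure surface, geostrophic balance gives V_g = (g/f)|∂Z/∂n|:
V_g = 9.81 × 8.33×10⁻⁵ / 1.07×10⁻⁴ = 7.67 m/s
Converting: 7.67 m/s × 3.6 = 28 km/h

28 km/h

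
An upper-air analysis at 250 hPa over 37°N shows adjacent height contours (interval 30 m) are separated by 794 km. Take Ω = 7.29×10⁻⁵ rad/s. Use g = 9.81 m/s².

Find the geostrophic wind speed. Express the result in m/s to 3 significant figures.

4.22 m/s

Coriolis parameter at 37°N:
f = 2Ω sin φ = 2 × 7.29×10⁻⁵ × sin 37° = 8.77×10⁻⁵ s⁻¹
Height gradient: |∂Z/∂n| = 30 m / 794000 m = 3.78×10⁻⁵
On a pressure surface, geostrophic balance gives V_g = (g/f)|∂Z/∂n|:
V_g = 9.81 × 3.78×10⁻⁵ / 8.77×10⁻⁵ = 4.22 m/s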